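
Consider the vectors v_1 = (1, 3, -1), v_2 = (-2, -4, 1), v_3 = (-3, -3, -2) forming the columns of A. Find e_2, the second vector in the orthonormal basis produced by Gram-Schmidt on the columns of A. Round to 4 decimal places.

e_2 = (-0.8616, 0.1231, -0.4924)

e_1 = v_1/‖v_1‖ = (1, 3, -1)/3.3166 = (0.3015, 0.9045, -0.3015).
r_{12} = e_1·v_2 = -4.5227.
u_2 = v_2 + 4.5227·e_1 = (-0.6364, 0.0909, -0.3636).
‖u_2‖ = 0.7385, so e_2 = (-0.8616, 0.1231, -0.4924).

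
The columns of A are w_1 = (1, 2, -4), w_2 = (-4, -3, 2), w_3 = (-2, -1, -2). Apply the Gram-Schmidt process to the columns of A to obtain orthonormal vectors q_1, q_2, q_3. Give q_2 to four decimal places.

q_2 = (-0.8531, -0.3490, -0.3878)

w_1 = (1, 2, -4); ‖w_1‖ = 4.5826, so q_1 = (0.2182, 0.4364, -0.8729).
q_1·w_2 = 0.2182·(-4) + 0.4364·(-3) + (-0.8729)·2 = -3.9279.
u_2 = w_2 + 3.9279·q_1 = (-3.1429, -1.2857, -1.4286).
‖u_2‖ = 3.6839, so q_2 = (-0.8531, -0.3490, -0.3878).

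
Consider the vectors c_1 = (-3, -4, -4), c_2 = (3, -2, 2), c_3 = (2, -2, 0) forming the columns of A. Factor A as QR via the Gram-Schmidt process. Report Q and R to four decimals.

Q = [[-0.4685, 0.6041, 0.6447], [-0.6247, -0.7425, 0.2417], [-0.6247, 0.2895, -0.7252]], R = [[6.4031, -1.4056, 0.3123], [0.0000, 3.8761, 2.6932], [0.0000, 0.0000, 0.8058]]

e_1 = c_1/‖c_1‖ = (-3, -4, -4)/6.4031 = (-0.4685, -0.6247, -0.6247).
r_{12} = e_1·c_2 = -1.4056.
u_2 = c_2 + 1.4056·e_1 = (2.3415, -2.8780, 1.1220).
‖u_2‖ = 3.8761, so e_2 = (0.6041, -0.7425, 0.2895).
r_{13} = e_1·c_3 = 0.3123; r_{23} = e_2·c_3 = 2.6932.
u_3 = c_3 − 0.3123·e_1 − 2.6932·e_2 = (0.5195, 0.1948, -0.5844).
‖u_3‖ = 0.8058, so e_3 = (0.6447, 0.2417, -0.7252).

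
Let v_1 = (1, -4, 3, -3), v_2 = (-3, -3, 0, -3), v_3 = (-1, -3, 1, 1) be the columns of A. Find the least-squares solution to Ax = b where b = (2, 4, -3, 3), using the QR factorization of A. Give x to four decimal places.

v_1 = (1, -4, 3, -3); ‖v_1‖ = 5.9161, so e_1 = (0.1690, -0.6761, 0.5071, -0.5071).
e_1·v_2 = 0.1690·(-3) + (-0.6761)·(-3) + 0.5071·0 + (-0.5071)·(-3) = 3.0426.
u_2 = v_2 − 3.0426·e_1 = (-3.5143, -0.9429, -1.5429, -1.4571).
‖u_2‖ = 4.2122, so e_2 = (-0.8343, -0.2238, -0.3663, -0.3459).
e_1·v_3 = 0.1690·(-1) + (-0.6761)·(-3) + 0.5071·1 + (-0.5071)·1 = 1.8593; e_2·v_3 = (-0.8343)·(-1) + (-0.2238)·(-3) + (-0.3663)·1 + (-0.3459)·1 = 0.7936.
u_3 = v_3 − 1.8593·e_1 − 0.7936·e_2 = (-0.6522, -1.5652, 0.3478, 2.2174).
‖u_3‖ = 2.8130, so e_3 = (-0.2318, -0.5564, 0.1236, 0.7883).
Qᵀb = (-5.4090, -2.5029, -0.6955).
Back-substitute: x_3 = -0.6955/2.8130 = -0.2473.
x_2 = (-2.5029 − 0.7936·(-0.2473))/4.2122 = -0.5476.
x_1 = (-5.4090 − 3.0426·(-0.5476) − 1.8593·(-0.2473))/5.9161 = -0.5549.

x = (-0.5549, -0.5476, -0.2473)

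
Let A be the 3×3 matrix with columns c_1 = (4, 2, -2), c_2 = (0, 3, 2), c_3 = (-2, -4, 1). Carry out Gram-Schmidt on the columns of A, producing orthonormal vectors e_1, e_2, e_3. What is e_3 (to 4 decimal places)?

e_3 = (0.5698, -0.4558, 0.6838)

c_1 = (4, 2, -2); ‖c_1‖ = 4.8990, so e_1 = (0.8165, 0.4082, -0.4082).
e_1·c_2 = 0.8165·0 + 0.4082·3 + (-0.4082)·2 = 0.4082.
u_2 = c_2 − 0.4082·e_1 = (-0.3333, 2.8333, 2.1667).
‖u_2‖ = 3.5824, so e_2 = (-0.0930, 0.7909, 0.6048).
e_1·c_3 = 0.8165·(-2) + 0.4082·(-4) + (-0.4082)·1 = -3.6742; e_2·c_3 = (-0.0930)·(-2) + 0.7909·(-4) + 0.6048·1 = -2.3727.
u_3 = c_3 + 3.6742·e_1 + 2.3727·e_2 = (0.7792, -0.6234, 0.9351).
‖u_3‖ = 1.3675, so e_3 = (0.5698, -0.4558, 0.6838).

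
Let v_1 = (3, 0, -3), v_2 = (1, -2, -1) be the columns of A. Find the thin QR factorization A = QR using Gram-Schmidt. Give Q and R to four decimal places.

q_1 = v_1/‖v_1‖ = (3, 0, -3)/4.2426 = (0.7071, 0.0000, -0.7071).
r_{12} = q_1·v_2 = 1.4142.
u_2 = v_2 − 1.4142·q_1 = (0.0000, -2.0000, 0.0000).
‖u_2‖ = 2.0000, so q_2 = (0.0000, -1.0000, 0.0000).

Q = [[0.7071, 0.0000], [0.0000, -1.0000], [-0.7071, 0.0000]], R = [[4.2426, 1.4142], [0.0000, 2.0000]]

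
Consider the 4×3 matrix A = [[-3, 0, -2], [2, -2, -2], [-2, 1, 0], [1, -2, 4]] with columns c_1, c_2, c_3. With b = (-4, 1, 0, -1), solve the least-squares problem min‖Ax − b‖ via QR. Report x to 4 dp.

q_1 = c_1/‖c_1‖ = (-3, 2, -2, 1)/4.2426 = (-0.7071, 0.4714, -0.4714, 0.2357).
r_{12} = q_1·c_2 = -1.8856.
u_2 = c_2 + 1.8856·q_1 = (-1.3333, -1.1111, 0.1111, -1.5556).
‖u_2‖ = 2.3333, so q_2 = (-0.5714, -0.4762, 0.0476, -0.6667).
r_{13} = q_1·c_3 = 1.4142; r_{23} = q_2·c_3 = -0.5714.
u_3 = c_3 − 1.4142·q_1 + 0.5714·q_2 = (-1.3265, -2.9388, 0.6939, 3.2857).
‖u_3‖ = 4.6555, so q_3 = (-0.2849, -0.6313, 0.1490, 0.7058).
Qᵀb = (3.0641, 2.4762, -0.1973).
Back-substitute: x_3 = -0.1973/4.6555 = -0.0424.
x_2 = (2.4762 + 0.5714·(-0.0424))/2.3333 = 1.0508.
x_1 = (3.0641 + 1.8856·1.0508 − 1.4142·(-0.0424))/4.2426 = 1.2034.

x = (1.2034, 1.0508, -0.0424)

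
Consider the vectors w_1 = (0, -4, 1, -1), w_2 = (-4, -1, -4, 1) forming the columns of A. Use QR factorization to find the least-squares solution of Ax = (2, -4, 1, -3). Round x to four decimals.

w_1 = (0, -4, 1, -1); ‖w_1‖ = 4.2426, so q_1 = (0.0000, -0.9428, 0.2357, -0.2357).
q_1·w_2 = 0.0000·(-4) + (-0.9428)·(-1) + 0.2357·(-4) + (-0.2357)·1 = -0.2357.
u_2 = w_2 + 0.2357·q_1 = (-4.0000, -1.2222, -3.9444, 0.9444).
‖u_2‖ = 5.8262, so q_2 = (-0.6866, -0.2098, -0.6770, 0.1621).
Qᵀb = (4.7140, -1.6973).
Back-substitute: x_2 = -1.6973/5.8262 = -0.2913.
x_1 = (4.7140 + 0.2357·(-0.2913))/4.2426 = 1.0949.

x = (1.0949, -0.2913)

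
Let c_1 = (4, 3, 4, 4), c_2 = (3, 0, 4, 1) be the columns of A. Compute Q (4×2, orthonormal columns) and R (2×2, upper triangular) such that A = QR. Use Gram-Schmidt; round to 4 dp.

Q = [[0.5298, 0.2661], [0.3974, -0.5942], [0.5298, 0.6189], [0.5298, -0.4394]], R = [[7.5498, 4.2385], [0.0000, 2.8346]]

q_1 = c_1/‖c_1‖ = (4, 3, 4, 4)/7.5498 = (0.5298, 0.3974, 0.5298, 0.5298).
r_{12} = q_1·c_2 = 4.2385.
u_2 = c_2 − 4.2385·q_1 = (0.7544, -1.6842, 1.7544, -1.2456).
‖u_2‖ = 2.8346, so q_2 = (0.2661, -0.5942, 0.6189, -0.4394).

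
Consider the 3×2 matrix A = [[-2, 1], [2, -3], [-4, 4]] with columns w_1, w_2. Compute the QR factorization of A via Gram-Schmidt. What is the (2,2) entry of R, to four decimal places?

e_1 = w_1/‖w_1‖ = (-2, 2, -4)/4.8990 = (-0.4082, 0.4082, -0.8165).
r_{12} = e_1·w_2 = -4.8990.
u_2 = w_2 + 4.8990·e_1 = (-1.0000, -1.0000, 0.0000).
r_{22} = ‖u_2‖ = 1.4142.

r_{22} = 1.4142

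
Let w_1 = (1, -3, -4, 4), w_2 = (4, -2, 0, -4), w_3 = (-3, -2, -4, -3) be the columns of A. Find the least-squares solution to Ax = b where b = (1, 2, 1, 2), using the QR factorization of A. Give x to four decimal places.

w_1 = (1, -3, -4, 4); ‖w_1‖ = 6.4807, so e_1 = (0.1543, -0.4629, -0.6172, 0.6172).
e_1·w_2 = 0.1543·4 + (-0.4629)·(-2) + (-0.6172)·0 + 0.6172·(-4) = -0.9258.
u_2 = w_2 + 0.9258·e_1 = (4.1429, -2.4286, -0.5714, -3.4286).
‖u_2‖ = 5.9281, so e_2 = (0.6988, -0.4097, -0.0964, -0.5784).
e_1·w_3 = 0.1543·(-3) + (-0.4629)·(-2) + (-0.6172)·(-4) + 0.6172·(-3) = 1.0801; e_2·w_3 = 0.6988·(-3) + (-0.4097)·(-2) + (-0.0964)·(-4) + (-0.5784)·(-3) = 0.8434.
u_3 = w_3 − 1.0801·e_1 − 0.8434·e_2 = (-3.7561, -1.1545, -3.2520, -3.1789).
‖u_3‖ = 6.0102, so e_3 = (-0.6250, -0.1921, -0.5411, -0.5289).
Qᵀb = (-0.1543, -1.3736, -2.6081).
Back-substitute: x_3 = -2.6081/6.0102 = -0.4339.
x_2 = (-1.3736 − 0.8434·(-0.4339))/5.9281 = -0.1700.
x_1 = (-0.1543 + 0.9258·(-0.1700) − 1.0801·(-0.4339))/6.4807 = 0.0242.

x = (0.0242, -0.1700, -0.4339)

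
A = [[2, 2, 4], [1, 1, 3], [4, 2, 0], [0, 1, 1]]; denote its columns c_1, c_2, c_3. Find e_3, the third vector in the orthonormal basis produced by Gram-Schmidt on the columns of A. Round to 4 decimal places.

e_1 = c_1/‖c_1‖ = (2, 1, 4, 0)/4.5826 = (0.4364, 0.2182, 0.8729, 0.0000).
r_{12} = e_1·c_2 = 2.8368.
u_2 = c_2 − 2.8368·e_1 = (0.7619, 0.3810, -0.4762, 1.0000).
‖u_2‖ = 1.3973, so e_2 = (0.5453, 0.2726, -0.3408, 0.7157).
r_{13} = e_1·c_3 = 2.4004; r_{23} = e_2·c_3 = 3.7147.
u_3 = c_3 − 2.4004·e_1 − 3.7147·e_2 = (0.9268, 1.4634, -0.8293, -1.6585).
‖u_3‖ = 2.5375, so e_3 = (0.3652, 0.5767, -0.3268, -0.6536).

e_3 = (0.3652, 0.5767, -0.3268, -0.6536)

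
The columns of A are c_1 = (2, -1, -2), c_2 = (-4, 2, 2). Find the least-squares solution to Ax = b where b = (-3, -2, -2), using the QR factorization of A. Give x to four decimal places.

x = (2.8000, 1.8000)

c_1 = (2, -1, -2); ‖c_1‖ = 3.0000, so e_1 = (0.6667, -0.3333, -0.6667).
e_1·c_2 = 0.6667·(-4) + (-0.3333)·2 + (-0.6667)·2 = -4.6667.
u_2 = c_2 + 4.6667·e_1 = (-0.8889, 0.4444, -1.1111).
‖u_2‖ = 1.4907, so e_2 = (-0.5963, 0.2981, -0.7454).
Qᵀb = (0.0000, 2.6833).
Back-substitute: x_2 = 2.6833/1.4907 = 1.8000.
x_1 = (0.0000 + 4.6667·1.8000)/3.0000 = 2.8000.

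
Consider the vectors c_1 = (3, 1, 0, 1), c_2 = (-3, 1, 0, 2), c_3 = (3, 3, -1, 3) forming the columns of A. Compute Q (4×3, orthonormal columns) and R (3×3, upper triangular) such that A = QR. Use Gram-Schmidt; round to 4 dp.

Q = [[0.9045, -0.4163, -0.0445], [0.3015, 0.4719, 0.4006], [0.0000, 0.0000, -0.8753], [0.3015, 0.7772, -0.2671]], R = [[3.3166, -1.8091, 4.5227], [0.0000, 3.2753, 2.4981], [0.0000, 0.0000, 1.1424]]

c_1 = (3, 1, 0, 1); ‖c_1‖ = 3.3166, so q_1 = (0.9045, 0.3015, 0.0000, 0.3015).
q_1·c_2 = 0.9045·(-3) + 0.3015·1 + 0.0000·0 + 0.3015·2 = -1.8091.
u_2 = c_2 + 1.8091·q_1 = (-1.3636, 1.5455, 0.0000, 2.5455).
‖u_2‖ = 3.2753, so q_2 = (-0.4163, 0.4719, 0.0000, 0.7772).
q_1·c_3 = 0.9045·3 + 0.3015·3 + 0.0000·(-1) + 0.3015·3 = 4.5227; q_2·c_3 = (-0.4163)·3 + 0.4719·3 + 0.0000·(-1) + 0.7772·3 = 2.4981.
u_3 = c_3 − 4.5227·q_1 − 2.4981·q_2 = (-0.0508, 0.4576, -1.0000, -0.3051).
‖u_3‖ = 1.1424, so q_3 = (-0.0445, 0.4006, -0.8753, -0.2671).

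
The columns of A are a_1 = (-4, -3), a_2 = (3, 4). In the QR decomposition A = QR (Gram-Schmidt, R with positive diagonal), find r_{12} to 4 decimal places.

e_1 = a_1/‖a_1‖ = (-4, -3)/5.0000 = (-0.8000, -0.6000).
r_{12} = e_1·a_2 = -4.8000.

r_{12} = -4.8000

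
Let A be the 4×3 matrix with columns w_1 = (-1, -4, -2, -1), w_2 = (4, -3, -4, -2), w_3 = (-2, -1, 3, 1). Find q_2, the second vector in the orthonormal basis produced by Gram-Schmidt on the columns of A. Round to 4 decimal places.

w_1 = (-1, -4, -2, -1); ‖w_1‖ = 4.6904, so q_1 = (-0.2132, -0.8528, -0.4264, -0.2132).
q_1·w_2 = (-0.2132)·4 + (-0.8528)·(-3) + (-0.4264)·(-4) + (-0.2132)·(-2) = 3.8376.
u_2 = w_2 − 3.8376·q_1 = (4.8182, 0.2727, -2.3636, -1.1818).
‖u_2‖ = 5.5021, so q_2 = (0.8757, 0.0496, -0.4296, -0.2148).

q_2 = (0.8757, 0.0496, -0.4296, -0.2148)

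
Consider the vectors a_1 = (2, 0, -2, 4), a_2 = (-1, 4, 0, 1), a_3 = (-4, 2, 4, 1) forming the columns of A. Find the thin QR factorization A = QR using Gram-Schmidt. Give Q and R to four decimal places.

Q = [[0.4082, -0.2763, -0.4659], [0.0000, 0.9472, -0.2549], [-0.4082, 0.0395, 0.6414], [0.8165, 0.1579, 0.5537]], R = [[4.8990, 0.4082, -2.4495], [0.0000, 4.2230, 3.3152], [0.0000, 0.0000, 4.4732]]

a_1 = (2, 0, -2, 4); ‖a_1‖ = 4.8990, so e_1 = (0.4082, 0.0000, -0.4082, 0.8165).
e_1·a_2 = 0.4082·(-1) + 0.0000·4 + (-0.4082)·0 + 0.8165·1 = 0.4082.
u_2 = a_2 − 0.4082·e_1 = (-1.1667, 4.0000, 0.1667, 0.6667).
‖u_2‖ = 4.2230, so e_2 = (-0.2763, 0.9472, 0.0395, 0.1579).
e_1·a_3 = 0.4082·(-4) + 0.0000·2 + (-0.4082)·4 + 0.8165·1 = -2.4495; e_2·a_3 = (-0.2763)·(-4) + 0.9472·2 + 0.0395·4 + 0.1579·1 = 3.3152.
u_3 = a_3 + 2.4495·e_1 − 3.3152·e_2 = (-2.0841, -1.1402, 2.8692, 2.4766).
‖u_3‖ = 4.4732, so e_3 = (-0.4659, -0.2549, 0.6414, 0.5537).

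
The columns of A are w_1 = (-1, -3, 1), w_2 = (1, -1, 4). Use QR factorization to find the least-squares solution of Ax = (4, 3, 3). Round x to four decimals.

q_1 = w_1/‖w_1‖ = (-1, -3, 1)/3.3166 = (-0.3015, -0.9045, 0.3015).
r_{12} = q_1·w_2 = 1.8091.
u_2 = w_2 − 1.8091·q_1 = (1.5455, 0.6364, 3.4545).
‖u_2‖ = 3.8376, so q_2 = (0.4027, 0.1658, 0.9002).
Qᵀb = (-3.0151, 4.8089).
Back-substitute: x_2 = 4.8089/3.8376 = 1.2531.
x_1 = (-3.0151 − 1.8091·1.2531)/3.3166 = -1.5926.

x = (-1.5926, 1.2531)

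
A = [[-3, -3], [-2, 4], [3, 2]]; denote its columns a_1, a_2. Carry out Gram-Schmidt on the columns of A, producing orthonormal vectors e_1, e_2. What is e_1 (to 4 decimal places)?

e_1 = (-0.6396, -0.4264, 0.6396)

a_1 = (-3, -2, 3); ‖a_1‖ = 4.6904, so e_1 = (-0.6396, -0.4264, 0.6396).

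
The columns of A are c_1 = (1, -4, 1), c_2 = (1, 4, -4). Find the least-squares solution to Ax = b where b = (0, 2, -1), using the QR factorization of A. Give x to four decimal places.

c_1 = (1, -4, 1); ‖c_1‖ = 4.2426, so e_1 = (0.2357, -0.9428, 0.2357).
e_1·c_2 = 0.2357·1 + (-0.9428)·4 + 0.2357·(-4) = -4.4783.
u_2 = c_2 + 4.4783·e_1 = (2.0556, -0.2222, -2.9444).
‖u_2‖ = 3.5978, so e_2 = (0.5713, -0.0618, -0.8184).
Qᵀb = (-2.1213, 0.6949).
Back-substitute: x_2 = 0.6949/3.5978 = 0.1931.
x_1 = (-2.1213 + 4.4783·0.1931)/4.2426 = -0.2961.

x = (-0.2961, 0.1931)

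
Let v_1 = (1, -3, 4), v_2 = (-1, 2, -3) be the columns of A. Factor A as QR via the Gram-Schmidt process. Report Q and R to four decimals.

e_1 = v_1/‖v_1‖ = (1, -3, 4)/5.0990 = (0.1961, -0.5883, 0.7845).
r_{12} = e_1·v_2 = -3.7262.
u_2 = v_2 + 3.7262·e_1 = (-0.2692, -0.1923, -0.0769).
‖u_2‖ = 0.3397, so e_2 = (-0.7926, -0.5661, -0.2265).

Q = [[0.1961, -0.7926], [-0.5883, -0.5661], [0.7845, -0.2265]], R = [[5.0990, -3.7262], [0.0000, 0.3397]]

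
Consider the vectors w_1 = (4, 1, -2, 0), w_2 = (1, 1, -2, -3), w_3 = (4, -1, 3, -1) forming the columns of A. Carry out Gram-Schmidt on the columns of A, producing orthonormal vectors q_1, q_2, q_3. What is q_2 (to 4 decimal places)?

q_2 = (-0.2140, 0.1712, -0.3424, -0.8987)

q_1 = w_1/‖w_1‖ = (4, 1, -2, 0)/4.5826 = (0.8729, 0.2182, -0.4364, 0.0000).
r_{12} = q_1·w_2 = 1.9640.
u_2 = w_2 − 1.9640·q_1 = (-0.7143, 0.5714, -1.1429, -3.0000).
‖u_2‖ = 3.3381, so q_2 = (-0.2140, 0.1712, -0.3424, -0.8987).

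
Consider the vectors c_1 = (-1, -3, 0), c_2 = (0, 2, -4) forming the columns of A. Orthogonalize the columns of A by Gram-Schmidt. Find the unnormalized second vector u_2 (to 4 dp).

u_2 = (-0.6000, 0.2000, -4.0000)

e_1 = c_1/‖c_1‖ = (-1, -3, 0)/3.1623 = (-0.3162, -0.9487, 0.0000).
r_{12} = e_1·c_2 = -1.8974.
u_2 = c_2 + 1.8974·e_1 = (-0.6000, 0.2000, -4.0000).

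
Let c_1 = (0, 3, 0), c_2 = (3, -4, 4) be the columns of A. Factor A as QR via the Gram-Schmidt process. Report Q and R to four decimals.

q_1 = c_1/‖c_1‖ = (0, 3, 0)/3.0000 = (0.0000, 1.0000, 0.0000).
r_{12} = q_1·c_2 = -4.0000.
u_2 = c_2 + 4.0000·q_1 = (3.0000, 0.0000, 4.0000).
‖u_2‖ = 5.0000, so q_2 = (0.6000, 0.0000, 0.8000).

Q = [[0.0000, 0.6000], [1.0000, 0.0000], [0.0000, 0.8000]], R = [[3.0000, -4.0000], [0.0000, 5.0000]]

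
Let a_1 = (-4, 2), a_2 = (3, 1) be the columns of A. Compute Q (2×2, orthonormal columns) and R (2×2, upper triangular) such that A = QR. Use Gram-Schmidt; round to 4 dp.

Q = [[-0.8944, 0.4472], [0.4472, 0.8944]], R = [[4.4721, -2.2361], [0.0000, 2.2361]]

a_1 = (-4, 2); ‖a_1‖ = 4.4721, so e_1 = (-0.8944, 0.4472).
e_1·a_2 = (-0.8944)·3 + 0.4472·1 = -2.2361.
u_2 = a_2 + 2.2361·e_1 = (1.0000, 2.0000).
‖u_2‖ = 2.2361, so e_2 = (0.4472, 0.8944).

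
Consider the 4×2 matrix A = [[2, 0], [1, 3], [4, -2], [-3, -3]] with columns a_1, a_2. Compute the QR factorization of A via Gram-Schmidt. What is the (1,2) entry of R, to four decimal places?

a_1 = (2, 1, 4, -3); ‖a_1‖ = 5.4772, so q_1 = (0.3651, 0.1826, 0.7303, -0.5477).
r_{12} = q_1·a_2 = 0.7303.

r_{12} = 0.7303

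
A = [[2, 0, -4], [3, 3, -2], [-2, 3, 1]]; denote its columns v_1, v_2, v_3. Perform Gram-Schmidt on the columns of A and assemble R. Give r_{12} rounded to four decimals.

r_{12} = 0.7276

v_1 = (2, 3, -2); ‖v_1‖ = 4.1231, so q_1 = (0.4851, 0.7276, -0.4851).
r_{12} = q_1·v_2 = 0.7276.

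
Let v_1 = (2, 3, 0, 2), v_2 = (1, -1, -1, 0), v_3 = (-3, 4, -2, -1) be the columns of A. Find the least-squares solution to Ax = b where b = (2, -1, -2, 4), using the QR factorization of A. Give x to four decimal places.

x = (0.6607, 1.6401, -0.1481)

v_1 = (2, 3, 0, 2); ‖v_1‖ = 4.1231, so e_1 = (0.4851, 0.7276, 0.0000, 0.4851).
e_1·v_2 = 0.4851·1 + 0.7276·(-1) + 0.0000·(-1) + 0.4851·0 = -0.2425.
u_2 = v_2 + 0.2425·e_1 = (1.1176, -0.8235, -1.0000, 0.1176).
‖u_2‖ = 1.7150, so e_2 = (0.6517, -0.4802, -0.5831, 0.0686).
e_1·v_3 = 0.4851·(-3) + 0.7276·4 + 0.0000·(-2) + 0.4851·(-1) = 0.9701; e_2·v_3 = 0.6517·(-3) + (-0.4802)·4 + (-0.5831)·(-2) + 0.0686·(-1) = -2.7783.
u_3 = v_3 − 0.9701·e_1 + 2.7783·e_2 = (-1.6600, 1.9600, -3.6200, -1.2800).
‖u_3‖ = 4.6195, so e_3 = (-0.3593, 0.4243, -0.7836, -0.2771).
Qᵀb = (2.1828, 3.2242, -0.6841).
Back-substitute: x_3 = -0.6841/4.6195 = -0.1481.
x_2 = (3.2242 + 2.7783·(-0.1481))/1.7150 = 1.6401.
x_1 = (2.1828 + 0.2425·1.6401 − 0.9701·(-0.1481))/4.1231 = 0.6607.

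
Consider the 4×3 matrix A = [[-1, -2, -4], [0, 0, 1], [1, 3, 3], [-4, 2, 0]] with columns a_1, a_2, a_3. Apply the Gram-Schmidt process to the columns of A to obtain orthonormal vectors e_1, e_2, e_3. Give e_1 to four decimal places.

a_1 = (-1, 0, 1, -4); ‖a_1‖ = 4.2426, so e_1 = (-0.2357, 0.0000, 0.2357, -0.9428).

e_1 = (-0.2357, 0.0000, 0.2357, -0.9428)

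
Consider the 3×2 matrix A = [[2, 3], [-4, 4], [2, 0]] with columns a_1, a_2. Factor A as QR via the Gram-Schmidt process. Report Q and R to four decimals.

q_1 = a_1/‖a_1‖ = (2, -4, 2)/4.8990 = (0.4082, -0.8165, 0.4082).
r_{12} = q_1·a_2 = -2.0412.
u_2 = a_2 + 2.0412·q_1 = (3.8333, 2.3333, 0.8333).
‖u_2‖ = 4.5644, so q_2 = (0.8398, 0.5112, 0.1826).

Q = [[0.4082, 0.8398], [-0.8165, 0.5112], [0.4082, 0.1826]], R = [[4.8990, -2.0412], [0.0000, 4.5644]]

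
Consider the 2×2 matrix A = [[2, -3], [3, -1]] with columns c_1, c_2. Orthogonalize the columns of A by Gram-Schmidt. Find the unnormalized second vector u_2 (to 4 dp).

c_1 = (2, 3); ‖c_1‖ = 3.6056, so e_1 = (0.5547, 0.8321).
e_1·c_2 = 0.5547·(-3) + 0.8321·(-1) = -2.4962.
u_2 = c_2 + 2.4962·e_1 = (-1.6154, 1.0769).

u_2 = (-1.6154, 1.0769)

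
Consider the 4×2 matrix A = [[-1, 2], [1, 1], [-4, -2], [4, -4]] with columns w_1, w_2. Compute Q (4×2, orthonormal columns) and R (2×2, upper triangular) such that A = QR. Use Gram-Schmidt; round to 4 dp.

Q = [[-0.1715, 0.3649], [0.1715, 0.2659], [-0.6860, -0.6432], [0.6860, -0.6184]], R = [[5.8310, -1.5435], [0.0000, 4.7558]]

w_1 = (-1, 1, -4, 4); ‖w_1‖ = 5.8310, so q_1 = (-0.1715, 0.1715, -0.6860, 0.6860).
q_1·w_2 = (-0.1715)·2 + 0.1715·1 + (-0.6860)·(-2) + 0.6860·(-4) = -1.5435.
u_2 = w_2 + 1.5435·q_1 = (1.7353, 1.2647, -3.0588, -2.9412).
‖u_2‖ = 4.7558, so q_2 = (0.3649, 0.2659, -0.6432, -0.6184).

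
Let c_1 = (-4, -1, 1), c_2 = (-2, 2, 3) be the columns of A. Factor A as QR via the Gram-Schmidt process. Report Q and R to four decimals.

Q = [[-0.9428, 0.0000], [-0.2357, 0.7071], [0.2357, 0.7071]], R = [[4.2426, 2.1213], [0.0000, 3.5355]]

c_1 = (-4, -1, 1); ‖c_1‖ = 4.2426, so e_1 = (-0.9428, -0.2357, 0.2357).
e_1·c_2 = (-0.9428)·(-2) + (-0.2357)·2 + 0.2357·3 = 2.1213.
u_2 = c_2 − 2.1213·e_1 = (0.0000, 2.5000, 2.5000).
‖u_2‖ = 3.5355, so e_2 = (0.0000, 0.7071, 0.7071).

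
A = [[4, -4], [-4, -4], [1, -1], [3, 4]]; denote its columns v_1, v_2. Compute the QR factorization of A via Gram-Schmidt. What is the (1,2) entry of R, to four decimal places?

e_1 = v_1/‖v_1‖ = (4, -4, 1, 3)/6.4807 = (0.6172, -0.6172, 0.1543, 0.4629).
r_{12} = e_1·v_2 = 1.6973.

r_{12} = 1.6973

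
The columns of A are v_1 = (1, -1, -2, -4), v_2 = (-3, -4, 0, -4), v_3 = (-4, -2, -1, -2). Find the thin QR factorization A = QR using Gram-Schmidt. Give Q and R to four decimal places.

q_1 = v_1/‖v_1‖ = (1, -1, -2, -4)/4.6904 = (0.2132, -0.2132, -0.4264, -0.8528).
r_{12} = q_1·v_2 = 3.6244.
u_2 = v_2 − 3.6244·q_1 = (-3.7727, -3.2273, 1.5455, -0.9091).
‖u_2‖ = 5.2786, so q_2 = (-0.7147, -0.6114, 0.2928, -0.1722).
r_{13} = q_1·v_3 = 1.7056; r_{23} = q_2·v_3 = 4.1333.
u_3 = v_3 − 1.7056·q_1 − 4.1333·q_2 = (-1.4095, 0.8907, -1.4829, 0.1664).
‖u_3‖ = 2.2375, so q_3 = (-0.6299, 0.3981, -0.6627, 0.0744).

Q = [[0.2132, -0.7147, -0.6299], [-0.2132, -0.6114, 0.3981], [-0.4264, 0.2928, -0.6627], [-0.8528, -0.1722, 0.0744]], R = [[4.6904, 3.6244, 1.7056], [0.0000, 5.2786, 4.1333], [0.0000, 0.0000, 2.2375]]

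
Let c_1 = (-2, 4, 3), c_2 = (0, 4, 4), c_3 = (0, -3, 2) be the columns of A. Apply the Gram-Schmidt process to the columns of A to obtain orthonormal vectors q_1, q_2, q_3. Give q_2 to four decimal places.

q_2 = (0.8666, 0.0619, 0.4952)

q_1 = c_1/‖c_1‖ = (-2, 4, 3)/5.3852 = (-0.3714, 0.7428, 0.5571).
r_{12} = q_1·c_2 = 5.1995.
u_2 = c_2 − 5.1995·q_1 = (1.9310, 0.1379, 1.1034).
‖u_2‖ = 2.2283, so q_2 = (0.8666, 0.0619, 0.4952).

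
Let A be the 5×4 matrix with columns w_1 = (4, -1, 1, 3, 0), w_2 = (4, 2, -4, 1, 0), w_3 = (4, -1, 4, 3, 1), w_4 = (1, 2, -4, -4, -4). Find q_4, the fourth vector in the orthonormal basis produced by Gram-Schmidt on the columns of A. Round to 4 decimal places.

w_1 = (4, -1, 1, 3, 0); ‖w_1‖ = 5.1962, so q_1 = (0.7698, -0.1925, 0.1925, 0.5774, 0.0000).
q_1·w_2 = 0.7698·4 + (-0.1925)·2 + 0.1925·(-4) + 0.5774·1 + 0.0000·0 = 2.5019.
u_2 = w_2 − 2.5019·q_1 = (2.0741, 2.4815, -4.4815, -0.4444, 0.0000).
‖u_2‖ = 5.5444, so q_2 = (0.3741, 0.4476, -0.8083, -0.0802, 0.0000).
q_1·w_3 = 0.7698·4 + (-0.1925)·(-1) + 0.1925·4 + 0.5774·3 + 0.0000·1 = 5.7735; q_2·w_3 = 0.3741·4 + 0.4476·(-1) + (-0.8083)·4 + (-0.0802)·3 + 0.0000·1 = -2.4249.
u_3 = w_3 − 5.7735·q_1 + 2.4249·q_2 = (0.4627, 1.1964, 0.9289, -0.5277, 1.0000).
‖u_3‖ = 1.9460, so q_3 = (0.2377, 0.6148, 0.4774, -0.2712, 0.5139).
q_1·w_4 = 0.7698·1 + (-0.1925)·2 + 0.1925·(-4) + 0.5774·(-4) + 0.0000·(-4) = -2.6943; q_2·w_4 = 0.3741·1 + 0.4476·2 + (-0.8083)·(-4) + (-0.0802)·(-4) + 0.0000·(-4) = 4.8230; q_3·w_4 = 0.2377·1 + 0.6148·2 + 0.4774·(-4) + (-0.2712)·(-4) + 0.5139·(-4) = -1.4129.
u_4 = w_4 + 2.6943·q_1 − 4.8230·q_2 + 1.4129·q_3 = (1.6058, 0.1915, 1.0913, -2.4410, -3.2739).
‖u_4‖ = 4.5258, so q_4 = (0.3548, 0.0423, 0.2411, -0.5393, -0.7234).

q_4 = (0.3548, 0.0423, 0.2411, -0.5393, -0.7234)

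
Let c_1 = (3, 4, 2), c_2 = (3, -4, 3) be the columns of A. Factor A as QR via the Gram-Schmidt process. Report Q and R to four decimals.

c_1 = (3, 4, 2); ‖c_1‖ = 5.3852, so q_1 = (0.5571, 0.7428, 0.3714).
q_1·c_2 = 0.5571·3 + 0.7428·(-4) + 0.3714·3 = -0.1857.
u_2 = c_2 + 0.1857·q_1 = (3.1034, -3.8621, 3.0690).
‖u_2‖ = 5.8280, so q_2 = (0.5325, -0.6627, 0.5266).

Q = [[0.5571, 0.5325], [0.7428, -0.6627], [0.3714, 0.5266]], R = [[5.3852, -0.1857], [0.0000, 5.8280]]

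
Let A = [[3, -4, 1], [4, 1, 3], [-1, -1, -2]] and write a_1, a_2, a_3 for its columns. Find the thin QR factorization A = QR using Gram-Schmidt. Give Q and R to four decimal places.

e_1 = a_1/‖a_1‖ = (3, 4, -1)/5.0990 = (0.5883, 0.7845, -0.1961).
r_{12} = e_1·a_2 = -1.3728.
u_2 = a_2 + 1.3728·e_1 = (-3.1923, 2.0769, -1.2692).
‖u_2‖ = 4.0144, so e_2 = (-0.7952, 0.5174, -0.3162).
r_{13} = e_1·a_3 = 3.3340; r_{23} = e_2·a_3 = 1.3892.
u_3 = a_3 − 3.3340·e_1 − 1.3892·e_2 = (0.1432, -0.3341, -0.9069).
‖u_3‖ = 0.9771, so e_3 = (0.1466, -0.3420, -0.9282).

Q = [[0.5883, -0.7952, 0.1466], [0.7845, 0.5174, -0.3420], [-0.1961, -0.3162, -0.9282]], R = [[5.0990, -1.3728, 3.3340], [0.0000, 4.0144, 1.3892], [0.0000, 0.0000, 0.9771]]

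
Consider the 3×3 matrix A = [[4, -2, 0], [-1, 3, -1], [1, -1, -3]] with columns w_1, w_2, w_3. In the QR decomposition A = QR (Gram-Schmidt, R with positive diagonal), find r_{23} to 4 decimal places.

e_1 = w_1/‖w_1‖ = (4, -1, 1)/4.2426 = (0.9428, -0.2357, 0.2357).
r_{12} = e_1·w_2 = -2.8284.
u_2 = w_2 + 2.8284·e_1 = (0.6667, 2.3333, -0.3333).
‖u_2‖ = 2.4495, so e_2 = (0.2722, 0.9526, -0.1361).
r_{23} = e_2·w_3 = -0.5443.

r_{23} = -0.5443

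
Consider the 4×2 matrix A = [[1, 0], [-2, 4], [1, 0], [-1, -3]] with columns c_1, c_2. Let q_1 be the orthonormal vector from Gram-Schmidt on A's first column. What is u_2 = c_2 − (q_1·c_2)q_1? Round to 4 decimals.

u_2 = (0.7143, 2.5714, 0.7143, -3.7143)

c_1 = (1, -2, 1, -1); ‖c_1‖ = 2.6458, so q_1 = (0.3780, -0.7559, 0.3780, -0.3780).
q_1·c_2 = 0.3780·0 + (-0.7559)·4 + 0.3780·0 + (-0.3780)·(-3) = -1.8898.
u_2 = c_2 + 1.8898·q_1 = (0.7143, 2.5714, 0.7143, -3.7143).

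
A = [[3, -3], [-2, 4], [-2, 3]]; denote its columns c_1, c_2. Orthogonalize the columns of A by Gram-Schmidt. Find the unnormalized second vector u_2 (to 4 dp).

u_2 = (1.0588, 1.2941, 0.2941)

e_1 = c_1/‖c_1‖ = (3, -2, -2)/4.1231 = (0.7276, -0.4851, -0.4851).
r_{12} = e_1·c_2 = -5.5783.
u_2 = c_2 + 5.5783·e_1 = (1.0588, 1.2941, 0.2941).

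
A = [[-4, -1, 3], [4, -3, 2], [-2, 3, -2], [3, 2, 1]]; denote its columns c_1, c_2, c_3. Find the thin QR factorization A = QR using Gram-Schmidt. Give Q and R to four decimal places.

q_1 = c_1/‖c_1‖ = (-4, 4, -2, 3)/6.7082 = (-0.5963, 0.5963, -0.2981, 0.4472).
r_{12} = q_1·c_2 = -1.1926.
u_2 = c_2 + 1.1926·q_1 = (-1.7111, -2.2889, 2.6444, 2.5333).
‖u_2‖ = 4.6452, so q_2 = (-0.3684, -0.4927, 0.5693, 0.5454).
r_{13} = q_1·c_3 = 0.4472; r_{23} = q_2·c_3 = -2.6838.
u_3 = c_3 − 0.4472·q_1 + 2.6838·q_2 = (2.2781, 0.4109, -0.3388, 2.2636).
‖u_3‖ = 3.2554, so q_3 = (0.6998, 0.1262, -0.1041, 0.6954).

Q = [[-0.5963, -0.3684, 0.6998], [0.5963, -0.4927, 0.1262], [-0.2981, 0.5693, -0.1041], [0.4472, 0.5454, 0.6954]], R = [[6.7082, -1.1926, 0.4472], [0.0000, 4.6452, -2.6838], [0.0000, 0.0000, 3.2554]]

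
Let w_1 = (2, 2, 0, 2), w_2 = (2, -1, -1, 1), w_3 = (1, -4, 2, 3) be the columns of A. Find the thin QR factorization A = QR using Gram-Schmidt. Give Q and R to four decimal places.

e_1 = w_1/‖w_1‖ = (2, 2, 0, 2)/3.4641 = (0.5774, 0.5774, 0.0000, 0.5774).
r_{12} = e_1·w_2 = 1.1547.
u_2 = w_2 − 1.1547·e_1 = (1.3333, -1.6667, -1.0000, 0.3333).
‖u_2‖ = 2.3805, so e_2 = (0.5601, -0.7001, -0.4201, 0.1400).
r_{13} = e_1·w_3 = 0.0000; r_{23} = e_2·w_3 = 2.9406.
u_3 = w_3 + 0.0000·e_1 − 2.9406·e_2 = (-0.6471, -1.9412, 3.2353, 2.5882).
‖u_3‖ = 4.6209, so e_3 = (-0.1400, -0.4201, 0.7001, 0.5601).

Q = [[0.5774, 0.5601, -0.1400], [0.5774, -0.7001, -0.4201], [0.0000, -0.4201, 0.7001], [0.5774, 0.1400, 0.5601]], R = [[3.4641, 1.1547, 0.0000], [0.0000, 2.3805, 2.9406], [0.0000, 0.0000, 4.6209]]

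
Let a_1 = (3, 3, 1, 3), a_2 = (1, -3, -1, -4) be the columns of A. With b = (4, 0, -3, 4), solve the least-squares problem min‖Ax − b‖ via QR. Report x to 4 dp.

q_1 = a_1/‖a_1‖ = (3, 3, 1, 3)/5.2915 = (0.5669, 0.5669, 0.1890, 0.5669).
r_{12} = q_1·a_2 = -3.5907.
u_2 = a_2 + 3.5907·q_1 = (3.0357, -0.9643, -0.3214, -1.9643).
‖u_2‖ = 3.7559, so q_2 = (0.8082, -0.2567, -0.0856, -0.5230).
Qᵀb = (3.9686, 1.3978).
Back-substitute: x_2 = 1.3978/3.7559 = 0.3722.
x_1 = (3.9686 + 3.5907·0.3722)/5.2915 = 1.0025.

x = (1.0025, 0.3722)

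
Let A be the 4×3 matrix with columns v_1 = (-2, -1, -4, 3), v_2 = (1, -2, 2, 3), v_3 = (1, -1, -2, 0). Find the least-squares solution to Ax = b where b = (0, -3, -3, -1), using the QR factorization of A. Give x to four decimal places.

x = (0.0780, -0.0936, 1.3934)

v_1 = (-2, -1, -4, 3); ‖v_1‖ = 5.4772, so e_1 = (-0.3651, -0.1826, -0.7303, 0.5477).
e_1·v_2 = (-0.3651)·1 + (-0.1826)·(-2) + (-0.7303)·2 + 0.5477·3 = 0.1826.
u_2 = v_2 − 0.1826·e_1 = (1.0667, -1.9667, 2.1333, 2.9000).
‖u_2‖ = 4.2387, so e_2 = (0.2516, -0.4640, 0.5033, 0.6842).
e_1·v_3 = (-0.3651)·1 + (-0.1826)·(-1) + (-0.7303)·(-2) + 0.5477·0 = 1.2780; e_2·v_3 = 0.2516·1 + (-0.4640)·(-1) + 0.5033·(-2) + 0.6842·0 = -0.2910.
u_3 = v_3 − 1.2780·e_1 + 0.2910·e_2 = (1.5399, -0.9017, -0.9202, -0.5009).
‖u_3‖ = 2.0693, so e_3 = (0.7442, -0.4357, -0.4447, -0.2421).
Qᵀb = (2.1909, -0.8021, 2.8834).
Back-substitute: x_3 = 2.8834/2.0693 = 1.3934.
x_2 = (-0.8021 + 0.2910·1.3934)/4.2387 = -0.0936.
x_1 = (2.1909 − 0.1826·(-0.0936) − 1.2780·1.3934)/5.4772 = 0.0780.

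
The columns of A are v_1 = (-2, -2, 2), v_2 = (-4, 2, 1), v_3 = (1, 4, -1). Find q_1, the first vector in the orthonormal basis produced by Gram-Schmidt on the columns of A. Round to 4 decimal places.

v_1 = (-2, -2, 2); ‖v_1‖ = 3.4641, so q_1 = (-0.5774, -0.5774, 0.5774).

q_1 = (-0.5774, -0.5774, 0.5774)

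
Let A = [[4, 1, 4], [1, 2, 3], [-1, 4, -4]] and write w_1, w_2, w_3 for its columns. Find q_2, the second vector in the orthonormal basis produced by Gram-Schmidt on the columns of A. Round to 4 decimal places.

q_2 = (0.1219, 0.4144, 0.9019)

w_1 = (4, 1, -1); ‖w_1‖ = 4.2426, so q_1 = (0.9428, 0.2357, -0.2357).
q_1·w_2 = 0.9428·1 + 0.2357·2 + (-0.2357)·4 = 0.4714.
u_2 = w_2 − 0.4714·q_1 = (0.5556, 1.8889, 4.1111).
‖u_2‖ = 4.5583, so q_2 = (0.1219, 0.4144, 0.9019).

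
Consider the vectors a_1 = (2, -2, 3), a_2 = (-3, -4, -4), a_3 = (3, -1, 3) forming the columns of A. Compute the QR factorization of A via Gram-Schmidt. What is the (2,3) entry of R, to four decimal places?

r_{23} = -1.1812

e_1 = a_1/‖a_1‖ = (2, -2, 3)/4.1231 = (0.4851, -0.4851, 0.7276).
r_{12} = e_1·a_2 = -2.4254.
u_2 = a_2 + 2.4254·e_1 = (-1.8235, -5.1765, -2.2353).
‖u_2‖ = 5.9260, so e_2 = (-0.3077, -0.8735, -0.3772).
r_{23} = e_2·a_3 = -1.1812.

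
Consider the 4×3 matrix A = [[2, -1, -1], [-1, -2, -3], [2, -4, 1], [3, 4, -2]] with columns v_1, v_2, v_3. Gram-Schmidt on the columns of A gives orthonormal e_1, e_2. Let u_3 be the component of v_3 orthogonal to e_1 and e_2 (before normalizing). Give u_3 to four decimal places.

e_1 = v_1/‖v_1‖ = (2, -1, 2, 3)/4.2426 = (0.4714, -0.2357, 0.4714, 0.7071).
r_{12} = e_1·v_2 = 0.9428.
u_2 = v_2 − 0.9428·e_1 = (-1.4444, -1.7778, -4.4444, 3.3333).
‖u_2‖ = 6.0093, so e_2 = (-0.2404, -0.2958, -0.7396, 0.5547).
r_{13} = e_1·v_3 = -0.7071; r_{23} = e_2·v_3 = -0.7211.
u_3 = v_3 + 0.7071·e_1 + 0.7211·e_2 = (-0.8400, -3.3800, 0.8000, -1.1000).

u_3 = (-0.8400, -3.3800, 0.8000, -1.1000)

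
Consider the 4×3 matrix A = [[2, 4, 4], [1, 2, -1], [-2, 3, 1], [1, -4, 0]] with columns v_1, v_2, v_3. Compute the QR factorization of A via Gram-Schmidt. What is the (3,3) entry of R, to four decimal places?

v_1 = (2, 1, -2, 1); ‖v_1‖ = 3.1623, so q_1 = (0.6325, 0.3162, -0.6325, 0.3162).
q_1·v_2 = 0.6325·4 + 0.3162·2 + (-0.6325)·3 + 0.3162·(-4) = 0.0000.
u_2 = v_2 − 0.0000·q_1 = (4.0000, 2.0000, 3.0000, -4.0000).
‖u_2‖ = 6.7082, so q_2 = (0.5963, 0.2981, 0.4472, -0.5963).
q_1·v_3 = 0.6325·4 + 0.3162·(-1) + (-0.6325)·1 + 0.3162·0 = 1.5811; q_2·v_3 = 0.5963·4 + 0.2981·(-1) + 0.4472·1 + (-0.5963)·0 = 2.5342.
u_3 = v_3 − 1.5811·q_1 − 2.5342·q_2 = (1.4889, -2.2556, 0.8667, 1.0111).
r_{33} = ‖u_3‖ = 3.0129.

r_{33} = 3.0129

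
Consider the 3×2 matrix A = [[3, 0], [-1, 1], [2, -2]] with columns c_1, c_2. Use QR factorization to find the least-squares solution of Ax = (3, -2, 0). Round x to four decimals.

x = (1.0000, 0.6000)

c_1 = (3, -1, 2); ‖c_1‖ = 3.7417, so e_1 = (0.8018, -0.2673, 0.5345).
e_1·c_2 = 0.8018·0 + (-0.2673)·1 + 0.5345·(-2) = -1.3363.
u_2 = c_2 + 1.3363·e_1 = (1.0714, 0.6429, -1.2857).
‖u_2‖ = 1.7928, so e_2 = (0.5976, 0.3586, -0.7171).
Qᵀb = (2.9399, 1.0757).
Back-substitute: x_2 = 1.0757/1.7928 = 0.6000.
x_1 = (2.9399 + 1.3363·0.6000)/3.7417 = 1.0000.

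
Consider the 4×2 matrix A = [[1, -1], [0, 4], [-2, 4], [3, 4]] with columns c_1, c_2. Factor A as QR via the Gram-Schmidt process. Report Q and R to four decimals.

Q = [[0.2673, -0.1746], [0.0000, 0.5752], [-0.5345, 0.6368], [0.8018, 0.4828]], R = [[3.7417, 0.8018], [0.0000, 6.9539]]

c_1 = (1, 0, -2, 3); ‖c_1‖ = 3.7417, so e_1 = (0.2673, 0.0000, -0.5345, 0.8018).
e_1·c_2 = 0.2673·(-1) + 0.0000·4 + (-0.5345)·4 + 0.8018·4 = 0.8018.
u_2 = c_2 − 0.8018·e_1 = (-1.2143, 4.0000, 4.4286, 3.3571).
‖u_2‖ = 6.9539, so e_2 = (-0.1746, 0.5752, 0.6368, 0.4828).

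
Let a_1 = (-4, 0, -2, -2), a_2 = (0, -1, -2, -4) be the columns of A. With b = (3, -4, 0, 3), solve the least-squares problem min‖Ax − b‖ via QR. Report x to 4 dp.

a_1 = (-4, 0, -2, -2); ‖a_1‖ = 4.8990, so e_1 = (-0.8165, 0.0000, -0.4082, -0.4082).
e_1·a_2 = (-0.8165)·0 + 0.0000·(-1) + (-0.4082)·(-2) + (-0.4082)·(-4) = 2.4495.
u_2 = a_2 − 2.4495·e_1 = (2.0000, -1.0000, -1.0000, -3.0000).
‖u_2‖ = 3.8730, so e_2 = (0.5164, -0.2582, -0.2582, -0.7746).
Qᵀb = (-3.6742, 0.2582).
Back-substitute: x_2 = 0.2582/3.8730 = 0.0667.
x_1 = (-3.6742 − 2.4495·0.0667)/4.8990 = -0.7833.

x = (-0.7833, 0.0667)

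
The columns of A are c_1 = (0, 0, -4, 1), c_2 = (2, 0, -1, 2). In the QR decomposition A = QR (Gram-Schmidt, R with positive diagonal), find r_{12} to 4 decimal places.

c_1 = (0, 0, -4, 1); ‖c_1‖ = 4.1231, so e_1 = (0.0000, 0.0000, -0.9701, 0.2425).
r_{12} = e_1·c_2 = 1.4552.

r_{12} = 1.4552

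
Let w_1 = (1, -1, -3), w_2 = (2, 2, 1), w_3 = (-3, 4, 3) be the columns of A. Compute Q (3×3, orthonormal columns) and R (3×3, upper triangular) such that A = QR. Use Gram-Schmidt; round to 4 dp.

Q = [[0.3015, 0.7946, -0.5270], [-0.3015, 0.6039, 0.7379], [-0.9045, 0.0636, -0.4216]], R = [[3.3166, -0.9045, -4.8242], [0.0000, 2.8604, 0.2225], [0.0000, 0.0000, 3.2677]]

w_1 = (1, -1, -3); ‖w_1‖ = 3.3166, so q_1 = (0.3015, -0.3015, -0.9045).
q_1·w_2 = 0.3015·2 + (-0.3015)·2 + (-0.9045)·1 = -0.9045.
u_2 = w_2 + 0.9045·q_1 = (2.2727, 1.7273, 0.1818).
‖u_2‖ = 2.8604, so q_2 = (0.7946, 0.6039, 0.0636).
q_1·w_3 = 0.3015·(-3) + (-0.3015)·4 + (-0.9045)·3 = -4.8242; q_2·w_3 = 0.7946·(-3) + 0.6039·4 + 0.0636·3 = 0.2225.
u_3 = w_3 + 4.8242·q_1 − 0.2225·q_2 = (-1.7222, 2.4111, -1.3778).
‖u_3‖ = 3.2677, so q_3 = (-0.5270, 0.7379, -0.4216).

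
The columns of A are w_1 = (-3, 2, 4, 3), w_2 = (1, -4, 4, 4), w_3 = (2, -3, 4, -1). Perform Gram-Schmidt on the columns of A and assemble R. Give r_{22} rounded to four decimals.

r_{22} = 6.4339

q_1 = w_1/‖w_1‖ = (-3, 2, 4, 3)/6.1644 = (-0.4867, 0.3244, 0.6489, 0.4867).
r_{12} = q_1·w_2 = 2.7578.
u_2 = w_2 − 2.7578·q_1 = (2.3421, -4.8947, 2.2105, 2.6579).
r_{22} = ‖u_2‖ = 6.4339.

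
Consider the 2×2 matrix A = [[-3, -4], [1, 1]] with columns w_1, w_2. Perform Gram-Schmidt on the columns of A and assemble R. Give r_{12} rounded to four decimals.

r_{12} = 4.1110

w_1 = (-3, 1); ‖w_1‖ = 3.1623, so q_1 = (-0.9487, 0.3162).
r_{12} = q_1·w_2 = 4.1110.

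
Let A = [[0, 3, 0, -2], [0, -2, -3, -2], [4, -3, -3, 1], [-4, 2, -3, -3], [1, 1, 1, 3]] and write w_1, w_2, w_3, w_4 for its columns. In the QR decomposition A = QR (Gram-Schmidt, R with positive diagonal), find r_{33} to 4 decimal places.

w_1 = (0, 0, 4, -4, 1); ‖w_1‖ = 5.7446, so e_1 = (0.0000, 0.0000, 0.6963, -0.6963, 0.1741).
e_1·w_2 = 0.0000·3 + 0.0000·(-2) + 0.6963·(-3) + (-0.6963)·2 + 0.1741·1 = -3.3075.
u_2 = w_2 + 3.3075·e_1 = (3.0000, -2.0000, -0.6970, -0.3030, 1.5758).
‖u_2‖ = 4.0076, so e_2 = (0.7486, -0.4991, -0.1739, -0.0756, 0.3932).
e_1·w_3 = 0.0000·0 + 0.0000·(-3) + 0.6963·(-3) + (-0.6963)·(-3) + 0.1741·1 = 0.1741; e_2·w_3 = 0.7486·0 + (-0.4991)·(-3) + (-0.1739)·(-3) + (-0.0756)·(-3) + 0.3932·1 = 2.6389.
u_3 = w_3 − 0.1741·e_1 − 2.6389·e_2 = (-1.9755, -1.6830, -2.6623, -2.6792, -0.0679).
r_{33} = ‖u_3‖ = 4.5832.

r_{33} = 4.5832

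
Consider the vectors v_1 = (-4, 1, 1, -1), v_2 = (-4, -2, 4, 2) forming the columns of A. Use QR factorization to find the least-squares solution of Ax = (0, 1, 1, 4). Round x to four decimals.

e_1 = v_1/‖v_1‖ = (-4, 1, 1, -1)/4.3589 = (-0.9177, 0.2294, 0.2294, -0.2294).
r_{12} = e_1·v_2 = 3.6707.
u_2 = v_2 − 3.6707·e_1 = (-0.6316, -2.8421, 3.1579, 2.8421).
‖u_2‖ = 5.1504, so e_2 = (-0.1226, -0.5518, 0.6131, 0.5518).
Qᵀb = (-0.4588, 2.2686).
Back-substitute: x_2 = 2.2686/5.1504 = 0.4405.
x_1 = (-0.4588 − 3.6707·0.4405)/4.3589 = -0.4762.

x = (-0.4762, 0.4405)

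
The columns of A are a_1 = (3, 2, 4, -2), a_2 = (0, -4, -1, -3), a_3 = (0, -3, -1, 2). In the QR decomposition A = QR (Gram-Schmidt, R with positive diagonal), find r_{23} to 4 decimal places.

a_1 = (3, 2, 4, -2); ‖a_1‖ = 5.7446, so e_1 = (0.5222, 0.3482, 0.6963, -0.3482).
e_1·a_2 = 0.5222·0 + 0.3482·(-4) + 0.6963·(-1) + (-0.3482)·(-3) = -1.0445.
u_2 = a_2 + 1.0445·e_1 = (0.5455, -3.6364, -0.2727, -3.3636).
‖u_2‖ = 4.9909, so e_2 = (0.1093, -0.7286, -0.0546, -0.6740).
r_{23} = e_2·a_3 = 0.8925.

r_{23} = 0.8925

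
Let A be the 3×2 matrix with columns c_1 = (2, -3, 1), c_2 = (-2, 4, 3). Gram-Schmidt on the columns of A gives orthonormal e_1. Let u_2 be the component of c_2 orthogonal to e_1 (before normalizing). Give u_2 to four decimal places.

u_2 = (-0.1429, 1.2143, 3.9286)

c_1 = (2, -3, 1); ‖c_1‖ = 3.7417, so e_1 = (0.5345, -0.8018, 0.2673).
e_1·c_2 = 0.5345·(-2) + (-0.8018)·4 + 0.2673·3 = -3.4744.
u_2 = c_2 + 3.4744·e_1 = (-0.1429, 1.2143, 3.9286).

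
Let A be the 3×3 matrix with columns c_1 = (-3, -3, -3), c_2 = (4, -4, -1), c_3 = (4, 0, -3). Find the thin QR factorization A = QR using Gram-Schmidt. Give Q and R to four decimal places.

c_1 = (-3, -3, -3); ‖c_1‖ = 5.1962, so q_1 = (-0.5774, -0.5774, -0.5774).
q_1·c_2 = (-0.5774)·4 + (-0.5774)·(-4) + (-0.5774)·(-1) = 0.5774.
u_2 = c_2 − 0.5774·q_1 = (4.3333, -3.6667, -0.6667).
‖u_2‖ = 5.7155, so q_2 = (0.7582, -0.6415, -0.1166).
q_1·c_3 = (-0.5774)·4 + (-0.5774)·0 + (-0.5774)·(-3) = -0.5774; q_2·c_3 = 0.7582·4 + (-0.6415)·0 + (-0.1166)·(-3) = 3.3826.
u_3 = c_3 + 0.5774·q_1 − 3.3826·q_2 = (1.1020, 1.8367, -2.9388).
‖u_3‖ = 3.6365, so q_3 = (0.3030, 0.5051, -0.8081).

Q = [[-0.5774, 0.7582, 0.3030], [-0.5774, -0.6415, 0.5051], [-0.5774, -0.1166, -0.8081]], R = [[5.1962, 0.5774, -0.5774], [0.0000, 5.7155, 3.3826], [0.0000, 0.0000, 3.6365]]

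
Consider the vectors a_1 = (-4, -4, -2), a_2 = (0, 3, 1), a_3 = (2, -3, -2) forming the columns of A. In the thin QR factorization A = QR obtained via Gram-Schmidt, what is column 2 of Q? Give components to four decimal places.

e_1 = a_1/‖a_1‖ = (-4, -4, -2)/6.0000 = (-0.6667, -0.6667, -0.3333).
r_{12} = e_1·a_2 = -2.3333.
u_2 = a_2 + 2.3333·e_1 = (-1.5556, 1.4444, 0.2222).
‖u_2‖ = 2.1344, so e_2 = (-0.7288, 0.6768, 0.1041).

e_2 = (-0.7288, 0.6768, 0.1041)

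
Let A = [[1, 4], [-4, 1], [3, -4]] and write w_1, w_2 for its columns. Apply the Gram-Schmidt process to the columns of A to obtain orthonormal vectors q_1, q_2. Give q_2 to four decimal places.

q_2 = (0.8514, -0.1615, -0.4991)

q_1 = w_1/‖w_1‖ = (1, -4, 3)/5.0990 = (0.1961, -0.7845, 0.5883).
r_{12} = q_1·w_2 = -2.3534.
u_2 = w_2 + 2.3534·q_1 = (4.4615, -0.8462, -2.6154).
‖u_2‖ = 5.2404, so q_2 = (0.8514, -0.1615, -0.4991).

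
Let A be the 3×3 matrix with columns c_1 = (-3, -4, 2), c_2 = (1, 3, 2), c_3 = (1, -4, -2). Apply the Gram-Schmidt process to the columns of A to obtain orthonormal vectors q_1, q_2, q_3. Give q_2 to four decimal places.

q_2 = (-0.0440, 0.4730, 0.8800)

c_1 = (-3, -4, 2); ‖c_1‖ = 5.3852, so q_1 = (-0.5571, -0.7428, 0.3714).
q_1·c_2 = (-0.5571)·1 + (-0.7428)·3 + 0.3714·2 = -2.0426.
u_2 = c_2 + 2.0426·q_1 = (-0.1379, 1.4828, 2.7586).
‖u_2‖ = 3.1349, so q_2 = (-0.0440, 0.4730, 0.8800).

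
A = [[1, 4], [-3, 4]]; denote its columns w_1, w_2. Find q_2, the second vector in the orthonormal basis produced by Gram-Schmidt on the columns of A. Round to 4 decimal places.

q_2 = (0.9487, 0.3162)

q_1 = w_1/‖w_1‖ = (1, -3)/3.1623 = (0.3162, -0.9487).
r_{12} = q_1·w_2 = -2.5298.
u_2 = w_2 + 2.5298·q_1 = (4.8000, 1.6000).
‖u_2‖ = 5.0596, so q_2 = (0.9487, 0.3162).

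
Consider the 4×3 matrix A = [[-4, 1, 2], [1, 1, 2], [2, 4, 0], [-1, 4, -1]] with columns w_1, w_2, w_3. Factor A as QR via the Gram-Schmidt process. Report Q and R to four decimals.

Q = [[-0.8528, 0.2028, 0.3862], [0.2132, 0.1638, 0.7921], [0.4264, 0.6709, 0.1528], [-0.2132, 0.6943, -0.4474]], R = [[4.6904, 0.2132, -1.0660], [0.0000, 5.8271, 0.0390], [0.0000, 0.0000, 2.8039]]

w_1 = (-4, 1, 2, -1); ‖w_1‖ = 4.6904, so e_1 = (-0.8528, 0.2132, 0.4264, -0.2132).
e_1·w_2 = (-0.8528)·1 + 0.2132·1 + 0.4264·4 + (-0.2132)·4 = 0.2132.
u_2 = w_2 − 0.2132·e_1 = (1.1818, 0.9545, 3.9091, 4.0455).
‖u_2‖ = 5.8271, so e_2 = (0.2028, 0.1638, 0.6709, 0.6943).
e_1·w_3 = (-0.8528)·2 + 0.2132·2 + 0.4264·0 + (-0.2132)·(-1) = -1.0660; e_2·w_3 = 0.2028·2 + 0.1638·2 + 0.6709·0 + 0.6943·(-1) = 0.0390.
u_3 = w_3 + 1.0660·e_1 − 0.0390·e_2 = (1.0830, 2.2209, 0.4284, -1.2544).
‖u_3‖ = 2.8039, so e_3 = (0.3862, 0.7921, 0.1528, -0.4474).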